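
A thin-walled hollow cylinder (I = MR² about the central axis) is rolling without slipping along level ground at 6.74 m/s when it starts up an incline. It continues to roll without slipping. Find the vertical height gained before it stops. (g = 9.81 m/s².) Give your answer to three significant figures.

The moment of inertia is MR², giving k ≡ I/(MR²) = 1.
Pure rolling means v = ωR; then KE = ½Mv² + ½I(v/R)² = ½(1+k)Mv² = Mv².
At the top the kinetic energy is zero, so Mv₀² = Mgh.
Thus h = (1+k)v₀²/(2g) = 2 × 6.74² / (2 × 9.81) ≈ 4.63 m.

h ≈ 4.63 m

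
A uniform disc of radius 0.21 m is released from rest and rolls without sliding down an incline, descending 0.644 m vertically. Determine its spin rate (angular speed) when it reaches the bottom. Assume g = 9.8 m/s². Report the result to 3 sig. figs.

For this body I = (1/2)MR², i.e. k = I/(MR²) = 0.5.
Pure rolling means v = ωR; then KE = ½Mv² + ½I(v/R)² = ½(1+k)Mv² = (3/4)Mv².
Energy conservation Mgh = ½(1+k)Mv² gives v = √(2gh/(1+k)) = √(2 × 9.8 × 0.644 / 1.5) = 2.901 m/s.
The angular speed follows from ω = v/R = 2.901/0.21 ≈ 13.8 rad/s.

ω ≈ 13.8 rad/s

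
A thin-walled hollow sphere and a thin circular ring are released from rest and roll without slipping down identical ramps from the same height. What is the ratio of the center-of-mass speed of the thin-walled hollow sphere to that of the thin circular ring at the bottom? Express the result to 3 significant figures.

Each satisfies Mgh = ½(1+k)Mv² with k = I/(MR²), so v ∝ 1/√(1+k).
For the thin-walled hollow sphere k = 2/3; for the thin circular ring k = 1.
v₁/v₂ = √((1+k₂)/(1+k₁)) = √(2/1.667) ≈ 1.10.

v_ratio ≈ 1.10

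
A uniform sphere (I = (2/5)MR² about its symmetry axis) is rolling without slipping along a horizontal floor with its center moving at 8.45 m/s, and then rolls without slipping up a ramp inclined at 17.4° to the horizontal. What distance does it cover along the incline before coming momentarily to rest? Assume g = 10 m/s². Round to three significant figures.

d ≈ 16.7 m

For this body I = (2/5)MR², i.e. k = I/(MR²) = 0.4.
Pure rolling means v = ωR; then KE = ½Mv² + ½I(v/R)² = ½(1+k)Mv² = (7/10)Mv².
Setting this equal to Mgh gives the vertical rise h = (1+k)v₀²/(2g) = 1.4×8.45²/(2×10) = 4.998 m.
The distance along the slope is d = h/sinθ = 4.998/sin17.4° ≈ 16.7 m.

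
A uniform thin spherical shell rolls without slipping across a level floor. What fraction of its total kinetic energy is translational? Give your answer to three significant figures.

Here I = (2/3)MR², so the shape factor k = I/(MR²) = 2/3.
With ω = v/R, KE_trans = ½Mv² and KE_rot = ½Iω² = ½kMv², so KE_total = ½(1+k)Mv².
The translational fraction is therefore 1/(1+k) = 1/1.667 ≈ 0.600.

fraction ≈ 0.600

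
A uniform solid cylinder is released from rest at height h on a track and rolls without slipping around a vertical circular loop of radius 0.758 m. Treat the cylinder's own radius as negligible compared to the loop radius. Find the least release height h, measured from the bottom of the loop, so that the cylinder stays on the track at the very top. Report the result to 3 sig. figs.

For this body I = (1/2)MR², i.e. k = I/(MR²) = 0.5.
At the top, contact is just lost when gravity alone supplies the centripetal force: Mg = Mv_top²/r, i.e. v_top² = gr.
With ω = v/R, the kinetic energy at speed v is ½(1+k)Mv² = (3/4)Mv².
Energy conservation from release (height h) to the top (height 2r): Mgh = Mg(2r) + (3/4)M·gr.
Thus h_min = 2r + (1+k)r/2 = r(2 + 1.5/2) = 0.758 × 2.75 ≈ 2.08 m.

h_min ≈ 2.08 m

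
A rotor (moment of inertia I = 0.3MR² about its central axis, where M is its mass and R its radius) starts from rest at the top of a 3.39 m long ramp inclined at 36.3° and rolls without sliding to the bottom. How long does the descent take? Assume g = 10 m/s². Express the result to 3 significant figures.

With I = 0.3MR², the ratio k = I/(MR²) is 0.3.
Translational: Mg sinθ − f = Ma. Rotational about the CM: fR = Iα = kMRa, so f = kMa.
Hence a = g sinθ/(1+k) = 10×sin36.3°/1.3 = 4.554 m/s².
With constant a from rest, t = √(2L/a) = √(2·3.39/4.554) ≈ 1.22 s.

t ≈ 1.22 s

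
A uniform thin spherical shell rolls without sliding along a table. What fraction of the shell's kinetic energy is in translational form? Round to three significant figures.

fraction ≈ 0.600

With I = (2/3)MR², the ratio k = I/(MR²) is 2/3.
Since ω = v/R, the translational part is ½Mv² and the rotational part is ½I(v/R)² = ½kMv²; the total is ½(1+k)Mv².
The translational fraction is therefore 1/(1+k) = 1/1.667 ≈ 0.600.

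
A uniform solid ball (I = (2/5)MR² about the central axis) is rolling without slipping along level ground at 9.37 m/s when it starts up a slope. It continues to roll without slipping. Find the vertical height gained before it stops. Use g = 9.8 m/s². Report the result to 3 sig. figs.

The moment of inertia is (2/5)MR², giving k ≡ I/(MR²) = 0.4.
The rolling condition ω = v/R makes the rotational term ½I(v/R)² = ½kMv², so KE_total = ½(1+k)Mv² = (7/10)Mv².
All of this converts to potential energy at the highest point: (7/10)Mv₀² = Mgh.
Thus h = (1+k)v₀²/(2g) = 1.4 × 9.37² / (2 × 9.8) ≈ 6.27 m.

h ≈ 6.27 m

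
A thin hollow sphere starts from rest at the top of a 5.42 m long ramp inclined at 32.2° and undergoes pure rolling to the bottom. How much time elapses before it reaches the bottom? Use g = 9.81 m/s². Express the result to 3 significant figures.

t ≈ 1.86 s

With I = (2/3)MR², the ratio k = I/(MR²) is 2/3.
Translational: Mg sinθ − f = Ma. Rotational about the CM: fR = Iα = kMRa, so f = kMa.
Hence a = g sinθ/(1+k) = 9.81×sin32.2°/1.667 = 3.137 m/s².
With constant a from rest, t = √(2L/a) = √(2·5.42/3.137) ≈ 1.86 s.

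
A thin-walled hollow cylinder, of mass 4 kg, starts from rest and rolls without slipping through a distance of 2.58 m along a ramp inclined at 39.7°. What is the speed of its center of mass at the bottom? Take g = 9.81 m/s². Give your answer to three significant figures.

v ≈ 4.02 m/s

The moment of inertia is MR², giving k ≡ I/(MR²) = 1.
Pure rolling means v = ωR; then KE = ½Mv² + ½I(v/R)² = ½(1+k)Mv² = Mv².
The vertical drop is h = L sinθ = 2.58 × sin39.7° = 1.648 m.
Energy conservation: Mgh = Mv², so v = √(2gh/(1+k)) = √(2 × 9.81 × 1.648 / 2) ≈ 4.02 m/s.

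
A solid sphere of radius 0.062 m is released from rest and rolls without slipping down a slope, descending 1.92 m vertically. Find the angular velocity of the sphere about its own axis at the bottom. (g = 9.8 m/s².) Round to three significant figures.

ω ≈ 83.6 rad/s

For this body I = (2/5)MR², i.e. k = I/(MR²) = 0.4.
Pure rolling means v = ωR; then KE = ½Mv² + ½I(v/R)² = ½(1+k)Mv² = (7/10)Mv².
Energy conservation Mgh = ½(1+k)Mv² gives v = √(2gh/(1+k)) = √(2 × 9.8 × 1.92 / 1.4) = 5.185 m/s.
The angular speed follows from ω = v/R = 5.185/0.062 ≈ 83.6 rad/s.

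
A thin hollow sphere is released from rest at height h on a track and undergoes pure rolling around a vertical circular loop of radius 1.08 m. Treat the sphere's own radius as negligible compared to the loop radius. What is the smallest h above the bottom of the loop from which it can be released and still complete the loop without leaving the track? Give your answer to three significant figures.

h_min ≈ 3.06 m

Here I = (2/3)MR², so the shape factor k = I/(MR²) = 2/3.
At the top, contact is just lost when gravity alone supplies the centripetal force: Mg = Mv_top²/r, i.e. v_top² = gr.
With ω = v/R, the kinetic energy at speed v is ½(1+k)Mv² = (5/6)Mv².
Energy conservation from release (height h) to the top (height 2r): Mgh = Mg(2r) + (5/6)M·gr.
Thus h_min = 2r + (1+k)r/2 = r(2 + 1.667/2) = 1.08 × 2.833 ≈ 3.06 m.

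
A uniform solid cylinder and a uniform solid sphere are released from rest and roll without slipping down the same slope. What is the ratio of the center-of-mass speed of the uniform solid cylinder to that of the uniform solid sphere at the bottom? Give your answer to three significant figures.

v_ratio ≈ 0.966

Each satisfies Mgh = ½(1+k)Mv² with k = I/(MR²), so v ∝ 1/√(1+k).
For the uniform solid cylinder k = 0.5; for the uniform solid sphere k = 0.4.
v₁/v₂ = √((1+k₂)/(1+k₁)) = √(1.4/1.5) ≈ 0.966.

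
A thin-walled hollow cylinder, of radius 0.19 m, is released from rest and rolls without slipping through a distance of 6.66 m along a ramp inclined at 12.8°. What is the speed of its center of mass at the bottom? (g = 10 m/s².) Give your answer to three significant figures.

v ≈ 3.84 m/s

For this body I = MR², i.e. k = I/(MR²) = 1.
Rolling without slipping gives ω = v/R, so the total kinetic energy is ½Mv² + ½Iω² = ½(1+k)Mv² = Mv².
The vertical drop is h = L sinθ = 6.66 × sin12.8° = 1.476 m.
Setting Mgh = Mv² gives v = √(2gh/(1+k)) = √(2·10·1.476/2) ≈ 3.84 m/s.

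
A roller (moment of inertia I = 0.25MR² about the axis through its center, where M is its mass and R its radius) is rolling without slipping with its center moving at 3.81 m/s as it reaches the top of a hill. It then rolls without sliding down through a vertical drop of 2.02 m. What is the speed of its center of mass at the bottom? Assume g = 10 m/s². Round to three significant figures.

v ≈ 6.84 m/s

Here I = 0.25MR², so the shape factor k = I/(MR²) = 0.25.
Rolling without slipping gives ω = v/R, so the total kinetic energy is ½Mv² + ½Iω² = ½(1+k)Mv² = (5/8)Mv².
Energy conservation: (5/8)Mv₀² + Mgh = (5/8)Mv², so v² = v₀² + 2gh/(1+k).
v = √(3.81² + 2×10×2.02/1.25) = √46.84 ≈ 6.84 m/s.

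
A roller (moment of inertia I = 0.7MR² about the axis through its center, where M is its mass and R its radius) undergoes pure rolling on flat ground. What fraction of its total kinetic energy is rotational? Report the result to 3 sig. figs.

The moment of inertia is 0.7MR², giving k ≡ I/(MR²) = 0.7.
With ω = v/R, KE_trans = ½Mv² and KE_rot = ½Iω² = ½kMv², so KE_total = ½(1+k)Mv².
The rotational fraction is therefore k/(1+k) = 0.7/1.7 ≈ 0.412.

fraction ≈ 0.412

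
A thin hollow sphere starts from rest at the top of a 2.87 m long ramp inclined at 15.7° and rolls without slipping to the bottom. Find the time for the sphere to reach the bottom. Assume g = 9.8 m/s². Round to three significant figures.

The moment of inertia is (2/3)MR², giving k ≡ I/(MR²) = 2/3.
Newton's second law down the slope: Mg sinθ − f = Ma. The torque equation fR = Iα (with α = a/R) gives f = kMa.
Hence a = g sinθ/(1+k) = 9.8×sin15.7°/1.667 = 1.591 m/s².
Starting from rest, L = ½at², so t = √(2L/a) = √(2×2.87/1.591) ≈ 1.90 s.

t ≈ 1.90 s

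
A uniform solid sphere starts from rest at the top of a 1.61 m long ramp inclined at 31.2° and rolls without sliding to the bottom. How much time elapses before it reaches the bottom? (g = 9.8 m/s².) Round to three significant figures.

t ≈ 0.942 s

Here I = (2/5)MR², so the shape factor k = I/(MR²) = 0.4.
Newton's second law down the slope: Mg sinθ − f = Ma. The torque equation fR = Iα (with α = a/R) gives f = kMa.
Hence a = g sinθ/(1+k) = 9.8×sin31.2°/1.4 = 3.626 m/s².
Starting from rest, L = ½at², so t = √(2L/a) = √(2×1.61/3.626) ≈ 0.942 s.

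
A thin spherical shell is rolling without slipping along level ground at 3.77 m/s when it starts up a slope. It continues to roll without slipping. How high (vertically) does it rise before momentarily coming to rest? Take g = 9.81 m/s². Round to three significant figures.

h ≈ 1.21 m

For this body I = (2/3)MR², i.e. k = I/(MR²) = 2/3.
Since it rolls without slipping, ω = v/R and KE = ½Mv² + ½Iω² = ½(1+k)Mv² = (5/6)Mv².
At the top the kinetic energy is zero, so (5/6)Mv₀² = Mgh.
Thus h = (1+k)v₀²/(2g) = 1.667 × 3.77² / (2 × 9.81) ≈ 1.21 m.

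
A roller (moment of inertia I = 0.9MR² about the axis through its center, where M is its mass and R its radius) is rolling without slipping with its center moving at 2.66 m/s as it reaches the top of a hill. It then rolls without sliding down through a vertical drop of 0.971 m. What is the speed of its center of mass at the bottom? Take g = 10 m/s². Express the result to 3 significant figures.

v ≈ 4.16 m/s

Here I = 0.9MR², so the shape factor k = I/(MR²) = 0.9.
The rolling condition ω = v/R makes the rotational term ½I(v/R)² = ½kMv², so KE_total = ½(1+k)Mv² = (19/20)Mv².
Conserving energy between top and bottom: (19/20)Mv² = (19/20)Mv₀² + Mgh, hence v² = v₀² + 2gh/(1+k).
v = √(2.66² + 2×10×0.971/1.9) = √17.3 ≈ 4.16 m/s.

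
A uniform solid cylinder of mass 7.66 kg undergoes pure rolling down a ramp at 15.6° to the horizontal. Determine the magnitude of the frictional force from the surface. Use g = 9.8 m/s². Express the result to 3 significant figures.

f ≈ 6.73 N

Here I = (1/2)MR², so the shape factor k = I/(MR²) = 0.5.
Newton's second law down the slope: Mg sinθ − f = Ma. The torque equation fR = Iα (with α = a/R) gives f = kMa.
Combining, a = g sinθ/(1+k) and f = kMa = kMg sinθ/(1+k).
f = 0.5 × 7.66 × 9.8 × sin15.6° / 1.5 ≈ 6.73 N.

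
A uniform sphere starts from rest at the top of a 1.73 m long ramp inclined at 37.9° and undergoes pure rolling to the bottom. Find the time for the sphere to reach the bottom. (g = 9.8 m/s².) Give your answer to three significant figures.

For this body I = (2/5)MR², i.e. k = I/(MR²) = 0.4.
Newton's second law down the slope: Mg sinθ − f = Ma. The torque equation fR = Iα (with α = a/R) gives f = kMa.
Hence a = g sinθ/(1+k) = 9.8×sin37.9°/1.4 = 4.3 m/s².
With constant a from rest, t = √(2L/a) = √(2·1.73/4.3) ≈ 0.897 s.

t ≈ 0.897 s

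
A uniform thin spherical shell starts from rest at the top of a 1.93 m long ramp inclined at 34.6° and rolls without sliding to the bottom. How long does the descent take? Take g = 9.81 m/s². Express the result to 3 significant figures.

t ≈ 1.07 s

Here I = (2/3)MR², so the shape factor k = I/(MR²) = 2/3.
Translational: Mg sinθ − f = Ma. Rotational about the CM: fR = Iα = kMRa, so f = kMa.
Hence a = g sinθ/(1+k) = 9.81×sin34.6°/1.667 = 3.342 m/s².
Starting from rest, L = ½at², so t = √(2L/a) = √(2×1.93/3.342) ≈ 1.07 s.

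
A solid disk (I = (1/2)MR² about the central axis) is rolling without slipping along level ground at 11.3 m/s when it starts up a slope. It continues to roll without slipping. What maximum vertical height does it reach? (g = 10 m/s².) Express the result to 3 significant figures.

h ≈ 9.58 m

For this body I = (1/2)MR², i.e. k = I/(MR²) = 0.5.
Since it rolls without slipping, ω = v/R and KE = ½Mv² + ½Iω² = ½(1+k)Mv² = (3/4)Mv².
All of this converts to potential energy at the highest point: (3/4)Mv₀² = Mgh.
Thus h = (1+k)v₀²/(2g) = 1.5 × 11.3² / (2 × 10) ≈ 9.58 m.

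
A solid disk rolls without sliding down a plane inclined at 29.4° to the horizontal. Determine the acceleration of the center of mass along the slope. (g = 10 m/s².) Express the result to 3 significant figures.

Here I = (1/2)MR², so the shape factor k = I/(MR²) = 0.5.
Translational: Mg sinθ − f = Ma. Rotational about the CM: fR = Iα = kMRa, so f = kMa.
Eliminating f: Mg sinθ = (1+k)Ma, so a = g sinθ/(1+k) = 10 × sin29.4° / 1.5 ≈ 3.27 m/s².

a ≈ 3.27 m/s²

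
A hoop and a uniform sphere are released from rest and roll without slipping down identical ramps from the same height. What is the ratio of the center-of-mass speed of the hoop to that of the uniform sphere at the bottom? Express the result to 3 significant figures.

Each satisfies Mgh = ½(1+k)Mv² with k = I/(MR²), so v ∝ 1/√(1+k).
For the hoop k = 1; for the uniform sphere k = 0.4.
v₁/v₂ = √((1+k₂)/(1+k₁)) = √(1.4/2) ≈ 0.837.

v_ratio ≈ 0.837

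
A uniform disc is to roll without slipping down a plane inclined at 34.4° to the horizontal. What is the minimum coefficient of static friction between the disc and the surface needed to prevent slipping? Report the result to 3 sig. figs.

The moment of inertia is (1/2)MR², giving k ≡ I/(MR²) = 0.5.
Newton's second law down the slope: Mg sinθ − f = Ma. The torque equation fR = Iα (with α = a/R) gives f = kMa.
These give a = g sinθ/(1+k) and the required friction f = kMg sinθ/(1+k).
With N = Mg cosθ, the no-slip condition f ≤ μN gives μ_min = f/N = k tanθ/(1+k).
μ_min = 0.5 × tan34.4° / 1.5 ≈ 0.228.

μ_min ≈ 0.228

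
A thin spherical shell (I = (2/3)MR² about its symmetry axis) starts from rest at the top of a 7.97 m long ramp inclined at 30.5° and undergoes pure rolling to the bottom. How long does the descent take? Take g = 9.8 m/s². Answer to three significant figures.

t ≈ 2.31 s

For this body I = (2/3)MR², i.e. k = I/(MR²) = 2/3.
Newton's second law down the slope: Mg sinθ − f = Ma. The torque equation fR = Iα (with α = a/R) gives f = kMa.
Hence a = g sinθ/(1+k) = 9.8×sin30.5°/1.667 = 2.984 m/s².
With constant a from rest, t = √(2L/a) = √(2·7.97/2.984) ≈ 2.31 s.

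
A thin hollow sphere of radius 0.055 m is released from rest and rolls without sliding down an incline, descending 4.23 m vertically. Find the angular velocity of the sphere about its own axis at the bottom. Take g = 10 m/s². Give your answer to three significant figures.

For this body I = (2/3)MR², i.e. k = I/(MR²) = 2/3.
Pure rolling means v = ωR; then KE = ½Mv² + ½I(v/R)² = ½(1+k)Mv² = (5/6)Mv².
Energy conservation Mgh = ½(1+k)Mv² gives v = √(2gh/(1+k)) = √(2 × 10 × 4.23 / 1.667) = 7.125 m/s.
The angular speed follows from ω = v/R = 7.125/0.055 ≈ 130 rad/s.

ω ≈ 130 rad/s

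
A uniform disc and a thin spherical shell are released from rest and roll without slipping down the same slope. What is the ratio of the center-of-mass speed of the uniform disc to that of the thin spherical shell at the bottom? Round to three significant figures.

v_ratio ≈ 1.05

Each satisfies Mgh = ½(1+k)Mv² with k = I/(MR²), so v ∝ 1/√(1+k).
For the uniform disc k = 0.5; for the thin spherical shell k = 2/3.
v₁/v₂ = √((1+k₂)/(1+k₁)) = √(1.667/1.5) ≈ 1.05.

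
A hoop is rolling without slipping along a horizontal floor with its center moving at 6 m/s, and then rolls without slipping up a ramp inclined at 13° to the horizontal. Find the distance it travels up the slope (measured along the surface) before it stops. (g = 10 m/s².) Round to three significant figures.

d ≈ 16.0 m

Here I = MR², so the shape factor k = I/(MR²) = 1.
The rolling condition ω = v/R makes the rotational term ½I(v/R)² = ½kMv², so KE_total = ½(1+k)Mv² = Mv².
Setting this equal to Mgh gives the vertical rise h = (1+k)v₀²/(2g) = 2×6²/(2×10) = 3.6 m.
The distance along the slope is d = h/sinθ = 3.6/sin13° ≈ 16.0 m.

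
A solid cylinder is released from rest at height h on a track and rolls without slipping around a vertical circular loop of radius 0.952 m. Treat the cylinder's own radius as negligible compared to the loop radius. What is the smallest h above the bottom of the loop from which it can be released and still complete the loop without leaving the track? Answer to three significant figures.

With I = (1/2)MR², the ratio k = I/(MR²) is 0.5.
At the top, contact is just lost when gravity alone supplies the centripetal force: Mg = Mv_top²/r, i.e. v_top² = gr.
With ω = v/R, the kinetic energy at speed v is ½(1+k)Mv² = (3/4)Mv².
Energy conservation from release (height h) to the top (height 2r): Mgh = Mg(2r) + (3/4)M·gr.
Thus h_min = 2r + (1+k)r/2 = r(2 + 1.5/2) = 0.952 × 2.75 ≈ 2.62 m.

h_min ≈ 2.62 m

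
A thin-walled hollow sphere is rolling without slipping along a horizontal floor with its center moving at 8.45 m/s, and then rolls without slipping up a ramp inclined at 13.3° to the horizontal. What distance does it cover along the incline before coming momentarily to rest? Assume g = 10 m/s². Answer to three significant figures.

Here I = (2/3)MR², so the shape factor k = I/(MR²) = 2/3.
Rolling without slipping gives ω = v/R, so the total kinetic energy is ½Mv² + ½Iω² = ½(1+k)Mv² = (5/6)Mv².
Setting this equal to Mgh gives the vertical rise h = (1+k)v₀²/(2g) = 1.667×8.45²/(2×10) = 5.95 m.
Along the incline, d = h/sinθ = 5.95/sin13.3° ≈ 25.9 m.

d ≈ 25.9 m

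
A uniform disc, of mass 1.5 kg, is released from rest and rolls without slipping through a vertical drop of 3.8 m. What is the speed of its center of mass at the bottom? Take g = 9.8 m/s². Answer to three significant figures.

v ≈ 7.05 m/s

The moment of inertia is (1/2)MR², giving k ≡ I/(MR²) = 0.5.
Rolling without slipping gives ω = v/R, so the total kinetic energy is ½Mv² + ½Iω² = ½(1+k)Mv² = (3/4)Mv².
Energy conservation: Mgh = (3/4)Mv², so v = √(2gh/(1+k)) = √(2 × 9.8 × 3.8 / 1.5) ≈ 7.05 m/s.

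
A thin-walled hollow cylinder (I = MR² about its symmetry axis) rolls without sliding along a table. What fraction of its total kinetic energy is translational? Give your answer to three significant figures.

fraction ≈ 0.500

The moment of inertia is MR², giving k ≡ I/(MR²) = 1.
With ω = v/R, KE_trans = ½Mv² and KE_rot = ½Iω² = ½kMv², so KE_total = ½(1+k)Mv².
The translational fraction is therefore 1/(1+k) = 1/2 ≈ 0.500.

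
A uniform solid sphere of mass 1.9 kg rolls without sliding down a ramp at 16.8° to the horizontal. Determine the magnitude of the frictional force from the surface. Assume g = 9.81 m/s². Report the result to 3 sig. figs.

f ≈ 1.54 N

Here I = (2/5)MR², so the shape factor k = I/(MR²) = 0.4.
Along the incline Mg sinθ − f = Ma, and torque about the center fR = Iα = kMR²(a/R) gives f = kMa.
Combining, a = g sinθ/(1+k) and f = kMa = kMg sinθ/(1+k).
f = 0.4 × 1.9 × 9.81 × sin16.8° / 1.4 ≈ 1.54 N.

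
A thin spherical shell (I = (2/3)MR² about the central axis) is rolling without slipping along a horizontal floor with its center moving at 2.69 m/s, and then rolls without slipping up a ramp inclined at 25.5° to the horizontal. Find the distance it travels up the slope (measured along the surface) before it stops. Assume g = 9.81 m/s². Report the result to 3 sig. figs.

For this body I = (2/3)MR², i.e. k = I/(MR²) = 2/3.
Since it rolls without slipping, ω = v/R and KE = ½Mv² + ½Iω² = ½(1+k)Mv² = (5/6)Mv².
Setting this equal to Mgh gives the vertical rise h = (1+k)v₀²/(2g) = 1.667×2.69²/(2×9.81) = 0.6147 m.
Along the incline, d = h/sinθ = 0.6147/sin25.5° ≈ 1.43 m.

d ≈ 1.43 m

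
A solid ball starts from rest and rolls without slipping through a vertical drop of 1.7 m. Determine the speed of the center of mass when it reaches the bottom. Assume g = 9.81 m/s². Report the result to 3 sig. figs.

With I = (2/5)MR², the ratio k = I/(MR²) is 0.4.
Rolling without slipping gives ω = v/R, so the total kinetic energy is ½Mv² + ½Iω² = ½(1+k)Mv² = (7/10)Mv².
Setting Mgh = (7/10)Mv² gives v = √(2gh/(1+k)) = √(2·9.81·1.7/1.4) ≈ 4.88 m/s.

v ≈ 4.88 m/s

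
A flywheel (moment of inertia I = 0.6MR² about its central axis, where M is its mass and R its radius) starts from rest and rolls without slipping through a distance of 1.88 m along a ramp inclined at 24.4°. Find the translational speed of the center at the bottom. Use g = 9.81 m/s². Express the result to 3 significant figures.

v ≈ 3.09 m/s

The moment of inertia is 0.6MR², giving k ≡ I/(MR²) = 0.6.
Rolling without slipping gives ω = v/R, so the total kinetic energy is ½Mv² + ½Iω² = ½(1+k)Mv² = (4/5)Mv².
The vertical drop is h = L sinθ = 1.88 × sin24.4° = 0.7766 m.
Setting Mgh = (4/5)Mv² gives v = √(2gh/(1+k)) = √(2·9.81·0.7766/1.6) ≈ 3.09 m/s.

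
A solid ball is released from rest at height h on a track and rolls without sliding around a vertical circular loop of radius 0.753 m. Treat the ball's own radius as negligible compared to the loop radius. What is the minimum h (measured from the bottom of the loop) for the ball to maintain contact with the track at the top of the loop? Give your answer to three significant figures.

h_min ≈ 2.03 m

The moment of inertia is (2/5)MR², giving k ≡ I/(MR²) = 0.4.
At the top of the loop, the minimum-contact condition is Mg = Mv_top²/r, so v_top² = gr.
With ω = v/R, the kinetic energy at speed v is ½(1+k)Mv² = (7/10)Mv².
Energy conservation from release (height h) to the top (height 2r): Mgh = Mg(2r) + (7/10)M·gr.
Thus h_min = 2r + (1+k)r/2 = r(2 + 1.4/2) = 0.753 × 2.7 ≈ 2.03 m.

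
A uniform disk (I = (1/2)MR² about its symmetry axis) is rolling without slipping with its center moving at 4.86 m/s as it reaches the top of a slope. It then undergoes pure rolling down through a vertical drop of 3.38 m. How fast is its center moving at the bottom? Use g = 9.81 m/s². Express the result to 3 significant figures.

v ≈ 8.24 m/s

With I = (1/2)MR², the ratio k = I/(MR²) is 0.5.
Pure rolling means v = ωR; then KE = ½Mv² + ½I(v/R)² = ½(1+k)Mv² = (3/4)Mv².
Conserving energy between top and bottom: (3/4)Mv² = (3/4)Mv₀² + Mgh, hence v² = v₀² + 2gh/(1+k).
v = √(4.86² + 2×9.81×3.38/1.5) = √67.83 ≈ 8.24 m/s.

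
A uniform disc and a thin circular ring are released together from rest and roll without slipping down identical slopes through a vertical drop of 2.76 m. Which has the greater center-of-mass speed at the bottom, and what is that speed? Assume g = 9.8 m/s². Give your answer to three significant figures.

the uniform disc, at v ≈ 6.01 m/s

For rolling without slipping, Mgh = ½(1+k)Mv² where k = I/(MR²), so v = √(2gh/(1+k)).
Uniform disc: k = 0.5, giving v = √(2×9.8×2.76/1.5) = 6.005 m/s.
Thin circular ring: k = 1, giving v = √(2×9.8×2.76/2) = 5.201 m/s.
The smaller k wins: the uniform disc, at ≈ 6.01 m/s.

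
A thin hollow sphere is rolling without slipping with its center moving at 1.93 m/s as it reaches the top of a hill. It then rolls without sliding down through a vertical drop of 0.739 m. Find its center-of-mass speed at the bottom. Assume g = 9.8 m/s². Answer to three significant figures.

v ≈ 3.52 m/s

With I = (2/3)MR², the ratio k = I/(MR²) is 2/3.
Rolling without slipping gives ω = v/R, so the total kinetic energy is ½Mv² + ½Iω² = ½(1+k)Mv² = (5/6)Mv².
Energy conservation: (5/6)Mv₀² + Mgh = (5/6)Mv², so v² = v₀² + 2gh/(1+k).
v = √(1.93² + 2×9.8×0.739/1.667) = √12.42 ≈ 3.52 m/s.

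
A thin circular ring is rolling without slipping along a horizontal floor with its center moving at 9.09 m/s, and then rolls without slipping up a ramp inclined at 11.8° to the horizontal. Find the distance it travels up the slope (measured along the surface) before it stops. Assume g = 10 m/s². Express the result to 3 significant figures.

d ≈ 40.4 m

For this body I = MR², i.e. k = I/(MR²) = 1.
Pure rolling means v = ωR; then KE = ½Mv² + ½I(v/R)² = ½(1+k)Mv² = Mv².
Setting this equal to Mgh gives the vertical rise h = (1+k)v₀²/(2g) = 2×9.09²/(2×10) = 8.263 m.
The distance along the slope is d = h/sinθ = 8.263/sin11.8° ≈ 40.4 m.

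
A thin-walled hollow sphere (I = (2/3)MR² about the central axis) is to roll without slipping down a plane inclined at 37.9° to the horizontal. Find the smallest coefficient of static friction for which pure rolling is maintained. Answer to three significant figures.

For this body I = (2/3)MR², i.e. k = I/(MR²) = 2/3.
Translational: Mg sinθ − f = Ma. Rotational about the CM: fR = Iα = kMRa, so f = kMa.
These give a = g sinθ/(1+k) and the required friction f = kMg sinθ/(1+k).
The normal force is N = Mg cosθ, so μ_min = f/N = k tanθ/(1+k).
μ_min = (2/3) × tan37.9° / 1.667 ≈ 0.311.

μ_min ≈ 0.311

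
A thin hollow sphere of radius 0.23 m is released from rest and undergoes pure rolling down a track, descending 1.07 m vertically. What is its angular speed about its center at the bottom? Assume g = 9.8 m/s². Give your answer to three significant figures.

ω ≈ 15.4 rad/s

Here I = (2/3)MR², so the shape factor k = I/(MR²) = 2/3.
The rolling condition ω = v/R makes the rotational term ½I(v/R)² = ½kMv², so KE_total = ½(1+k)Mv² = (5/6)Mv².
Energy conservation Mgh = ½(1+k)Mv² gives v = √(2gh/(1+k)) = √(2 × 9.8 × 1.07 / 1.667) = 3.547 m/s.
The angular speed follows from ω = v/R = 3.547/0.23 ≈ 15.4 rad/s.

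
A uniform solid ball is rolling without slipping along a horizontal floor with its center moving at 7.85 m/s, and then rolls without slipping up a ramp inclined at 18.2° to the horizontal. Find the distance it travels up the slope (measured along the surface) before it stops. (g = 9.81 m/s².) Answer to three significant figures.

The moment of inertia is (2/5)MR², giving k ≡ I/(MR²) = 0.4.
Since it rolls without slipping, ω = v/R and KE = ½Mv² + ½Iω² = ½(1+k)Mv² = (7/10)Mv².
Setting this equal to Mgh gives the vertical rise h = (1+k)v₀²/(2g) = 1.4×7.85²/(2×9.81) = 4.397 m.
Along the incline, d = h/sinθ = 4.397/sin18.2° ≈ 14.1 m.

d ≈ 14.1 m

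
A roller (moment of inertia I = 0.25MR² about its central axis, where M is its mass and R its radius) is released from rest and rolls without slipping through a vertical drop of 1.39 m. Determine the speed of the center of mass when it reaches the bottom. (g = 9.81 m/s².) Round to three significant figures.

With I = 0.25MR², the ratio k = I/(MR²) is 0.25.
Pure rolling means v = ωR; then KE = ½Mv² + ½I(v/R)² = ½(1+k)Mv² = (5/8)Mv².
Energy conservation: Mgh = (5/8)Mv², so v = √(2gh/(1+k)) = √(2 × 9.81 × 1.39 / 1.25) ≈ 4.67 m/s.

v ≈ 4.67 m/s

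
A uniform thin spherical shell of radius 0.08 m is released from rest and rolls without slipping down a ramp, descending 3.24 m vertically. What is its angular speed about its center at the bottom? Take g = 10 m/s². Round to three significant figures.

ω ≈ 77.9 rad/s

With I = (2/3)MR², the ratio k = I/(MR²) is 2/3.
Since it rolls without slipping, ω = v/R and KE = ½Mv² + ½Iω² = ½(1+k)Mv² = (5/6)Mv².
Energy conservation Mgh = ½(1+k)Mv² gives v = √(2gh/(1+k)) = √(2 × 10 × 3.24 / 1.667) = 6.235 m/s.
The angular speed follows from ω = v/R = 6.235/0.08 ≈ 77.9 rad/s.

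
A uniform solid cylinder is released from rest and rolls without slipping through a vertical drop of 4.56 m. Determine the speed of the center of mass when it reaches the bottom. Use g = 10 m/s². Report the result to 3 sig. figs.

v ≈ 7.80 m/s

Here I = (1/2)MR², so the shape factor k = I/(MR²) = 0.5.
The rolling condition ω = v/R makes the rotational term ½I(v/R)² = ½kMv², so KE_total = ½(1+k)Mv² = (3/4)Mv².
Setting Mgh = (3/4)Mv² gives v = √(2gh/(1+k)) = √(2·10·4.56/1.5) ≈ 7.80 m/s.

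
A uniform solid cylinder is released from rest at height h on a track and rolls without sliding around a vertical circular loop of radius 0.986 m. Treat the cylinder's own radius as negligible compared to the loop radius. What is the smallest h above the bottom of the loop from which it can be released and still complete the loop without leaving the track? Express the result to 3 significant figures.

h_min ≈ 2.71 m

The moment of inertia is (1/2)MR², giving k ≡ I/(MR²) = 0.5.
At the top of the loop, the minimum-contact condition is Mg = Mv_top²/r, so v_top² = gr.
With ω = v/R, the kinetic energy at speed v is ½(1+k)Mv² = (3/4)Mv².
Energy conservation from release (height h) to the top (height 2r): Mgh = Mg(2r) + (3/4)M·gr.
Thus h_min = 2r + (1+k)r/2 = r(2 + 1.5/2) = 0.986 × 2.75 ≈ 2.71 m.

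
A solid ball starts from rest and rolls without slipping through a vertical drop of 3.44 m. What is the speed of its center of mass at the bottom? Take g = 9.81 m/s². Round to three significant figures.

Here I = (2/5)MR², so the shape factor k = I/(MR²) = 0.4.
Rolling without slipping gives ω = v/R, so the total kinetic energy is ½Mv² + ½Iω² = ½(1+k)Mv² = (7/10)Mv².
Energy conservation: Mgh = (7/10)Mv², so v = √(2gh/(1+k)) = √(2 × 9.81 × 3.44 / 1.4) ≈ 6.94 m/s.

v ≈ 6.94 m/s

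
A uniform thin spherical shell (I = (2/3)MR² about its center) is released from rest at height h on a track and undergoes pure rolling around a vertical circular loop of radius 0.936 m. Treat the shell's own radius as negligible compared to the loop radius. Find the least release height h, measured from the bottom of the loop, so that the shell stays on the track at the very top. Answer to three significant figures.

Here I = (2/3)MR², so the shape factor k = I/(MR²) = 2/3.
At the top of the loop, the minimum-contact condition is Mg = Mv_top²/r, so v_top² = gr.
With ω = v/R, the kinetic energy at speed v is ½(1+k)Mv² = (5/6)Mv².
Energy conservation from release (height h) to the top (height 2r): Mgh = Mg(2r) + (5/6)M·gr.
Thus h_min = 2r + (1+k)r/2 = r(2 + 1.667/2) = 0.936 × 2.833 ≈ 2.65 m.

h_min ≈ 2.65 m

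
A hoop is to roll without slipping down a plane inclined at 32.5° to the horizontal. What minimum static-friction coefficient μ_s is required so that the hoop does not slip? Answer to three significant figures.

Here I = MR², so the shape factor k = I/(MR²) = 1.
Translational: Mg sinθ − f = Ma. Rotational about the CM: fR = Iα = kMRa, so f = kMa.
These give a = g sinθ/(1+k) and the required friction f = kMg sinθ/(1+k).
With N = Mg cosθ, the no-slip condition f ≤ μN gives μ_min = f/N = k tanθ/(1+k).
μ_min = 1 × tan32.5° / 2 ≈ 0.319.

μ_min ≈ 0.319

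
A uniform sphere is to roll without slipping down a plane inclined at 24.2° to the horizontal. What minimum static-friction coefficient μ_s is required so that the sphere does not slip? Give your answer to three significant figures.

μ_min ≈ 0.128

For this body I = (2/5)MR², i.e. k = I/(MR²) = 0.4.
Translational: Mg sinθ − f = Ma. Rotational about the CM: fR = Iα = kMRa, so f = kMa.
These give a = g sinθ/(1+k) and the required friction f = kMg sinθ/(1+k).
The normal force is N = Mg cosθ, so μ_min = f/N = k tanθ/(1+k).
μ_min = 0.4 × tan24.2° / 1.4 ≈ 0.128.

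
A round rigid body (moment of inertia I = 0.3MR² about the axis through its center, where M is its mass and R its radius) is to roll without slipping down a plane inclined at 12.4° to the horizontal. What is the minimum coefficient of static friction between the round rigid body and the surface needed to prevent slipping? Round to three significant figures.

With I = 0.3MR², the ratio k = I/(MR²) is 0.3.
Translational: Mg sinθ − f = Ma. Rotational about the CM: fR = Iα = kMRa, so f = kMa.
These give a = g sinθ/(1+k) and the required friction f = kMg sinθ/(1+k).
The normal force is N = Mg cosθ, so μ_min = f/N = k tanθ/(1+k).
μ_min = 0.3 × tan12.4° / 1.3 ≈ 0.0507.

μ_min ≈ 0.0507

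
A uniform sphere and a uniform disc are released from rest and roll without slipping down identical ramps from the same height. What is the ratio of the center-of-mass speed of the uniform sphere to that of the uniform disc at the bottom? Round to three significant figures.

Each satisfies Mgh = ½(1+k)Mv² with k = I/(MR²), so v ∝ 1/√(1+k).
For the uniform sphere k = 0.4; for the uniform disc k = 0.5.
v₁/v₂ = √((1+k₂)/(1+k₁)) = √(1.5/1.4) ≈ 1.04.

v_ratio ≈ 1.04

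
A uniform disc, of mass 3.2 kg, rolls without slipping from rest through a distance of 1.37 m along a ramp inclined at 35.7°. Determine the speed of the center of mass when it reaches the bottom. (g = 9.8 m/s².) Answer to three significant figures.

v ≈ 3.23 m/s

The moment of inertia is (1/2)MR², giving k ≡ I/(MR²) = 0.5.
Since it rolls without slipping, ω = v/R and KE = ½Mv² + ½Iω² = ½(1+k)Mv² = (3/4)Mv².
The vertical drop is h = L sinθ = 1.37 × sin35.7° = 0.7995 m.
Setting Mgh = (3/4)Mv² gives v = √(2gh/(1+k)) = √(2·9.8·0.7995/1.5) ≈ 3.23 m/s.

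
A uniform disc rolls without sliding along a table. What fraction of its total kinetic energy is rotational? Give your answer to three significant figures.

For this body I = (1/2)MR², i.e. k = I/(MR²) = 0.5.
Since ω = v/R, the translational part is ½Mv² and the rotational part is ½I(v/R)² = ½kMv²; the total is ½(1+k)Mv².
The rotational fraction is therefore k/(1+k) = 0.5/1.5 ≈ 0.333.

fraction ≈ 0.333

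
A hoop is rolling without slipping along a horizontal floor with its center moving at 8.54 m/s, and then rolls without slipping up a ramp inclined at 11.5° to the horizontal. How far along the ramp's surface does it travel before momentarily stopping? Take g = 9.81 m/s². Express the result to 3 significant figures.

For this body I = MR², i.e. k = I/(MR²) = 1.
Rolling without slipping gives ω = v/R, so the total kinetic energy is ½Mv² + ½Iω² = ½(1+k)Mv² = Mv².
Setting this equal to Mgh gives the vertical rise h = (1+k)v₀²/(2g) = 2×8.54²/(2×9.81) = 7.434 m.
The distance along the slope is d = h/sinθ = 7.434/sin11.5° ≈ 37.3 m.

d ≈ 37.3 m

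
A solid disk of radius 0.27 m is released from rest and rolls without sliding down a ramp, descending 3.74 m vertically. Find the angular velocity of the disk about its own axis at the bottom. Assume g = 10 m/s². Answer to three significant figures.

The moment of inertia is (1/2)MR², giving k ≡ I/(MR²) = 0.5.
Pure rolling means v = ωR; then KE = ½Mv² + ½I(v/R)² = ½(1+k)Mv² = (3/4)Mv².
Energy conservation Mgh = ½(1+k)Mv² gives v = √(2gh/(1+k)) = √(2 × 10 × 3.74 / 1.5) = 7.062 m/s.
The angular speed follows from ω = v/R = 7.062/0.27 ≈ 26.2 rad/s.

ω ≈ 26.2 rad/s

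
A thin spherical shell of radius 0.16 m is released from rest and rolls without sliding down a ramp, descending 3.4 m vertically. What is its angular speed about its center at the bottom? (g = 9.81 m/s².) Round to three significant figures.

The moment of inertia is (2/3)MR², giving k ≡ I/(MR²) = 2/3.
The rolling condition ω = v/R makes the rotational term ½I(v/R)² = ½kMv², so KE_total = ½(1+k)Mv² = (5/6)Mv².
Energy conservation Mgh = ½(1+k)Mv² gives v = √(2gh/(1+k)) = √(2 × 9.81 × 3.4 / 1.667) = 6.327 m/s.
Then ω = v/R = 6.327 / 0.16 ≈ 39.5 rad/s.

ω ≈ 39.5 rad/s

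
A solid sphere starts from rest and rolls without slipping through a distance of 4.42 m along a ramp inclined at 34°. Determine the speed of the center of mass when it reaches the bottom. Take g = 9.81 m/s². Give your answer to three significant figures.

v ≈ 5.89 m/s

With I = (2/5)MR², the ratio k = I/(MR²) is 0.4.
Pure rolling means v = ωR; then KE = ½Mv² + ½I(v/R)² = ½(1+k)Mv² = (7/10)Mv².
The vertical drop is h = L sinθ = 4.42 × sin34° = 2.472 m.
Setting Mgh = (7/10)Mv² gives v = √(2gh/(1+k)) = √(2·9.81·2.472/1.4) ≈ 5.89 m/s.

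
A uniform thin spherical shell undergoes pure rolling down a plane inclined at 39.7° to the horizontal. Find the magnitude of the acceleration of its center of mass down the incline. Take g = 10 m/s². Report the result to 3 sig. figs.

a ≈ 3.83 m/s²

The moment of inertia is (2/3)MR², giving k ≡ I/(MR²) = 2/3.
Newton's second law down the slope: Mg sinθ − f = Ma. The torque equation fR = Iα (with α = a/R) gives f = kMa.
Eliminating f: Mg sinθ = (1+k)Ma, so a = g sinθ/(1+k) = 10 × sin39.7° / 1.667 ≈ 3.83 m/s².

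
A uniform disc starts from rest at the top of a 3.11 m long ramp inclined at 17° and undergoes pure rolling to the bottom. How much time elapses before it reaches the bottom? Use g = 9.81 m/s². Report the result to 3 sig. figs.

t ≈ 1.80 s

With I = (1/2)MR², the ratio k = I/(MR²) is 0.5.
Translational: Mg sinθ − f = Ma. Rotational about the CM: fR = Iα = kMRa, so f = kMa.
Hence a = g sinθ/(1+k) = 9.81×sin17°/1.5 = 1.912 m/s².
Starting from rest, L = ½at², so t = √(2L/a) = √(2×3.11/1.912) ≈ 1.80 s.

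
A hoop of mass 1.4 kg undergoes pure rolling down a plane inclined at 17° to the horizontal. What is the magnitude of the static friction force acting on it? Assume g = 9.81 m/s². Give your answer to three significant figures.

f ≈ 2.01 N

The moment of inertia is MR², giving k ≡ I/(MR²) = 1.
Translational: Mg sinθ − f = Ma. Rotational about the CM: fR = Iα = kMRa, so f = kMa.
Combining, a = g sinθ/(1+k) and f = kMa = kMg sinθ/(1+k).
f = 1 × 1.4 × 9.81 × sin17° / 2 ≈ 2.01 N.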